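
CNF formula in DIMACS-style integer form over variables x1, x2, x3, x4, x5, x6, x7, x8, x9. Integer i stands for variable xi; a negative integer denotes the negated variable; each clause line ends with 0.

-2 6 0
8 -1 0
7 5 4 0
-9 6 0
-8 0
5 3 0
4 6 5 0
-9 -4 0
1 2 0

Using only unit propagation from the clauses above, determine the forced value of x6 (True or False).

Unit clause (~x8) sets x8 = False.
In (x8 | ~x1), x8 is now false; ~x1 must hold, so x1 = False.
(x2 | x1): since x1 = False, the clause reduces to (x2). x2 = True.
(x6 | ~x2) with x2 = True leaves only x6, so x6 = True.

True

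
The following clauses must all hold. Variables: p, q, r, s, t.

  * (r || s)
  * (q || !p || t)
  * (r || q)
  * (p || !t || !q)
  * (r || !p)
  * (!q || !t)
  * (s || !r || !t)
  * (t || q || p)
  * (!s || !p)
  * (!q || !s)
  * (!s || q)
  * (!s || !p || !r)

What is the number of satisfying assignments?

2

The models are:
  p=0 q=1 r=1 s=0 t=0
  p=1 q=1 r=1 s=0 t=0
Count: 2.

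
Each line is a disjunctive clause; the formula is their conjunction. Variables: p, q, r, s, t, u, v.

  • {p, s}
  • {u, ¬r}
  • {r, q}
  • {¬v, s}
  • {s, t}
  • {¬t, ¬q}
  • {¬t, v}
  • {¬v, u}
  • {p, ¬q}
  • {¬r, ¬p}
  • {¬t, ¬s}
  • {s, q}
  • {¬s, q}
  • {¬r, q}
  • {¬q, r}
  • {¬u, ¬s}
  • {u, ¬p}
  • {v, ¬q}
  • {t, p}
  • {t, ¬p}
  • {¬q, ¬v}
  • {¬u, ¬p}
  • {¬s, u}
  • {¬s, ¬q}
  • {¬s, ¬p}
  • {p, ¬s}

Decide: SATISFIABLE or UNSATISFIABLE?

UNSATISFIABLE

s = True:
  propagation gives t=False, q=True; an empty clause results — contradiction.
s = False:
  propagation gives p=True, v=False, t=True; an empty clause results — contradiction.
Every branch closes, so no satisfying assignment exists.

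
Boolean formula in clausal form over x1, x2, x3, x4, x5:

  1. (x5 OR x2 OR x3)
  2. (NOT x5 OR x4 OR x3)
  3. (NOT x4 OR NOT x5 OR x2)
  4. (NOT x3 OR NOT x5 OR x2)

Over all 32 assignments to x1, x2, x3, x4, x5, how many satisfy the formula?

18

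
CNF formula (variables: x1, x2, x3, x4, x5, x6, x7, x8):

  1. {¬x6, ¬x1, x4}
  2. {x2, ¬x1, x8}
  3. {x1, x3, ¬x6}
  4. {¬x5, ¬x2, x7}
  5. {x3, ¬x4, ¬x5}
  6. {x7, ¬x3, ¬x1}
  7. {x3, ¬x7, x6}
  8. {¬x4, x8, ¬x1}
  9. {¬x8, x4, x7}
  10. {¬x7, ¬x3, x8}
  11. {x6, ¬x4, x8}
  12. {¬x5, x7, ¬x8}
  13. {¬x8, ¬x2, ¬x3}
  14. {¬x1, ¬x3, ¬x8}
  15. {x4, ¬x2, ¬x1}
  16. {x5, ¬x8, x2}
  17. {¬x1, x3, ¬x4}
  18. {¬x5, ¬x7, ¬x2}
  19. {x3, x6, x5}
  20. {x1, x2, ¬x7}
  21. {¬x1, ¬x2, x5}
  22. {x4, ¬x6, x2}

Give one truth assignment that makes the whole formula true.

x1=F, x2=T, x3=T, x4=F, x5=F, x6=T, x7=F, x8=F

Branch on x1: take x1 = False.
The remaining clauses are satisfied by x2 = True, x3 = True, x4 = False, x5 = False, x6 = True, x7 = False, x8 = False.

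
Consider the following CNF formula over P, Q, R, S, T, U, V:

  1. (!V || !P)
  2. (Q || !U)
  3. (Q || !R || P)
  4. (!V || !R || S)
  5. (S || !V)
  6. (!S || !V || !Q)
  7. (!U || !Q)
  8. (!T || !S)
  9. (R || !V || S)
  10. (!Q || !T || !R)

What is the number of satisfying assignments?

20

Split on Q, then S.
  Q=T, S=T: remaining (P,R,T,U,V) ∈ {(F,F,F,F,F); (F,T,F,F,F); (T,F,F,F,F); (T,T,F,F,F)} — 4.
  Q=T, S=F: P free; 3 ways for (R,T,U,V) × 2^1 = 6.
  Q=F, S=T: remaining (P,R,T,U,V) ∈ {(F,F,F,F,F); (F,F,F,F,T); (T,F,F,F,F); (T,T,F,F,F)} — 4.
  Q=F, S=F: T free; 3 ways for (P,R,U,V) × 2^1 = 6.
Total: 4 + 6 + 4 + 6 = 20.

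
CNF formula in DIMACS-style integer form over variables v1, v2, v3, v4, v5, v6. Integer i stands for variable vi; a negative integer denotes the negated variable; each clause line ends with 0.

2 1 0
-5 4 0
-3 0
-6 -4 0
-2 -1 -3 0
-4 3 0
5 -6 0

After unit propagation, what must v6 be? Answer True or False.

(~v3) is a unit clause: v3 = False.
(v3 \/ ~v4) with v3 = False leaves only ~v4, so v4 = False.
In (v4 \/ ~v5), v4 is now false; ~v5 must hold, so v5 = False.
(~v6 \/ v5): since v5 = False, the clause reduces to (~v6). v6 = False.

False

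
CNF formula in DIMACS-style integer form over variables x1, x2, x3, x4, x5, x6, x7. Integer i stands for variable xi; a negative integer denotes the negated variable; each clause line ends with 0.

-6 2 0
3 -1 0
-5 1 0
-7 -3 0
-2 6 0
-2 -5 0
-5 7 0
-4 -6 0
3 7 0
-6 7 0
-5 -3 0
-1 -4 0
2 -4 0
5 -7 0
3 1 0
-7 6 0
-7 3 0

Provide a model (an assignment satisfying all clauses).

x1=True  x2=False  x3=True  x4=False  x5=False  x6=False  x7=False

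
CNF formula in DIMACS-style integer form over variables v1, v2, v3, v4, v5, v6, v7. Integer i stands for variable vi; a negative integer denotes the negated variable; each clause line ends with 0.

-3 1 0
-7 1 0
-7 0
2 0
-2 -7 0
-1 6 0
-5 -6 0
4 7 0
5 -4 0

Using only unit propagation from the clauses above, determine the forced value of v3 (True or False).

(~v7) stands alone — v7 = False.
Unit clause (v2) sets v2 = True.
(v7 \/ v4) with v7 = False leaves only v4, so v4 = True.
In (~v4 \/ v5), ~v4 is now false; v5 must hold, so v5 = True.
In (~v6 \/ ~v5), ~v5 is now false; ~v6 must hold, so v6 = False.
From (v6 \/ ~v1) and v6 = False: v1 = False.
(~v3 \/ v1): since v1 = False, the clause reduces to (~v3). v3 = False.

False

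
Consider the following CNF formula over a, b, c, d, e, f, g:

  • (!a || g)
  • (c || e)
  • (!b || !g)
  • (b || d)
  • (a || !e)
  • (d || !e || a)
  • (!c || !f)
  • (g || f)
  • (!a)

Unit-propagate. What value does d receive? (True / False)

(!a) stands alone — a = False.
From (a || !e) and a = False: e = False.
(c || e): since e = False, the clause reduces to (c). c = True.
From (!c || !f) and c = True: f = False.
In (f || g), f is now false; g must hold, so g = True.
In (!b || !g), !g is now false; !b must hold, so b = False.
(d || b) with b = False leaves only d, so d = True.

True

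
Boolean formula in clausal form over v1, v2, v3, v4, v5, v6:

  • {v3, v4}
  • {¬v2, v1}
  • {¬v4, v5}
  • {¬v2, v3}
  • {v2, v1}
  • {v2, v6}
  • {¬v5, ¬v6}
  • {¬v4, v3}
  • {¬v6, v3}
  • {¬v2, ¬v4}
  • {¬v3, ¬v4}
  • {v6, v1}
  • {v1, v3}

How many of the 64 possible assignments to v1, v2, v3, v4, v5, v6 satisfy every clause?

4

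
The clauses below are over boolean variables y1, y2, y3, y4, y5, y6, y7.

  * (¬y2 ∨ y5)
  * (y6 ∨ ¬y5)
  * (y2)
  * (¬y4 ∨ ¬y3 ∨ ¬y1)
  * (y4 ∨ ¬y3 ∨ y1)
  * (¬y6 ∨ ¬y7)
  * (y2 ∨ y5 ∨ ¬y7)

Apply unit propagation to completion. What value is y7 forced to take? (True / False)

Unit clause (y2) sets y2 = True.
(y5 ∨ ¬y2) with y2 = True leaves only y5, so y5 = True.
(¬y5 ∨ y6): since y5 = True, the clause reduces to (y6). y6 = True.
(¬y7 ∨ ¬y6): since y6 = True, the clause reduces to (¬y7). y7 = False.

False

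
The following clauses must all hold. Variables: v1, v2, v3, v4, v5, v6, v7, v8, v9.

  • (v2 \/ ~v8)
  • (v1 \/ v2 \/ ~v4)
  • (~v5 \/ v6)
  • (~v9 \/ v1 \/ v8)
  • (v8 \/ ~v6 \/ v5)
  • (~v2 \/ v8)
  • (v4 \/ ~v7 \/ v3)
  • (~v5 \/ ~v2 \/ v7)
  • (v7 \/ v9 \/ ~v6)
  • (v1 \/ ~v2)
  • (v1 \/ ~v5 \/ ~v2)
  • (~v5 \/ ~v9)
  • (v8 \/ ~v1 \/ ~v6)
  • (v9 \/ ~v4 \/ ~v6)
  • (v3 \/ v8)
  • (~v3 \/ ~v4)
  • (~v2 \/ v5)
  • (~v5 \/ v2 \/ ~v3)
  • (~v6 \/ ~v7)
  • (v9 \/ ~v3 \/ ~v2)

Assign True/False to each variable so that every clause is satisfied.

Branch on v1: take v1 = True.
Branch on v2: take v2 = False.
  then v8 is forced to False.
  then v6 is forced to False.
  then v5 is forced to False.
  then v3 is forced to True.
  then v4 is forced to False.
v7, v9 are now unconstrained; take v7 = True, v9 = False.

v1=T, v2=F, v3=T, v4=F, v5=F, v6=F, v7=T, v8=F, v9=F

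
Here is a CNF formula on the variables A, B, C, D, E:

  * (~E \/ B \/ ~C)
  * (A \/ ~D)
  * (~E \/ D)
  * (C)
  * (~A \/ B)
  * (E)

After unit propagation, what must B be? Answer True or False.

True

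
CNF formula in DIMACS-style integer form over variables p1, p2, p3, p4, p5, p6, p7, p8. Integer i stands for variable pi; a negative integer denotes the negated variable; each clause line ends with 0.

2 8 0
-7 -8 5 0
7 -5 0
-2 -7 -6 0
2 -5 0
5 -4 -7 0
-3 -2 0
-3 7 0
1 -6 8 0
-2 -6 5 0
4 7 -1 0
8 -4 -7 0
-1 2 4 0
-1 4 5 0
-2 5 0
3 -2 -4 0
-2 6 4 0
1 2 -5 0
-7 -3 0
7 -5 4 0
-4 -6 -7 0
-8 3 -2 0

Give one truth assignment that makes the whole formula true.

p1=0, p2=0, p3=0, p4=1, p5=0, p6=1, p7=0, p8=1

Branch on p1: take p1 = False.
Set p2 = False and propagate.
  then p8 is forced to True.
  then p5 is forced to False.
  then p7 is forced to False.
  then p3 is forced to False.
p4, p6 are now unconstrained; take p4 = True, p6 = True.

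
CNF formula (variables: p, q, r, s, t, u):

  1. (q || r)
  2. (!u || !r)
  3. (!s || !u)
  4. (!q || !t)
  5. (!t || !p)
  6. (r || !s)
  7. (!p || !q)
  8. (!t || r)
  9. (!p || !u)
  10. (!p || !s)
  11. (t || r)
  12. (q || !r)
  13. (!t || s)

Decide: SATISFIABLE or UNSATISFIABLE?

SATISFIABLE

Pure literal: p appears only negated; assign p = False.
Pure literal: u appears only negated; assign u = False.
Branch on q: take q = True.
  then t is forced to False.
  then r is forced to True.
s is now unconstrained; take s = True.
Every clause has at least one true literal under this assignment.
So p=F, q=T, r=T, s=T, t=F, u=F is a satisfying assignment.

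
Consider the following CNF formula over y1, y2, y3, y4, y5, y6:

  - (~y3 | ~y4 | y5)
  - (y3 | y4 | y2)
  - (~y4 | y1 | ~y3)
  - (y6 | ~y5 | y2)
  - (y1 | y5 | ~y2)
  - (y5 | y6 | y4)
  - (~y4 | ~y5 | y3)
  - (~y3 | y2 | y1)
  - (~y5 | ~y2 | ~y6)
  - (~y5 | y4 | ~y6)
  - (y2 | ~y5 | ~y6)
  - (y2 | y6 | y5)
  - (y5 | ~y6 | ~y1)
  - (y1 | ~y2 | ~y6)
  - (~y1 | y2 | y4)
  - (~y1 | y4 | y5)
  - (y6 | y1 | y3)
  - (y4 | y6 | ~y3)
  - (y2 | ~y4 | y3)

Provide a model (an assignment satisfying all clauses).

y1=T, y2=T, y3=F, y4=T, y5=F, y6=F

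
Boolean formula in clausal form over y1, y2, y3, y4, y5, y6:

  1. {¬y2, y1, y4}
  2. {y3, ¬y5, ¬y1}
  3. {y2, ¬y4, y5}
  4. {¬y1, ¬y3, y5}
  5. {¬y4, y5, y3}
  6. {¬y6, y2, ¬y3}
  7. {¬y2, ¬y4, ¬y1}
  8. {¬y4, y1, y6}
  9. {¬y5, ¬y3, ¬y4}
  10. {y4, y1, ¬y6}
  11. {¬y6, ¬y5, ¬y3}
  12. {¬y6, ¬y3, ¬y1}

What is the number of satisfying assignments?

13

Split on y1, then y3.
  y1=1, y3=1: remaining (y2,y4,y5,y6) ∈ {(0,0,1,0); (1,0,1,0)} — 2.
  y1=1, y3=0: remaining (y2,y4,y5,y6) ∈ {(0,0,0,0); (0,0,0,1); (1,0,0,0); (1,0,0,1)} — 4.
  y1=0, y3=1: remaining (y2,y4,y5,y6) ∈ {(0,0,0,0); (0,0,1,0); (1,1,0,1)} — 3.
  y1=0, y3=0: remaining (y2,y4,y5,y6) ∈ {(0,0,0,0); (0,0,1,0); (0,1,1,1); (1,1,1,1)} — 4.
Total: 2 + 4 + 3 + 4 = 13.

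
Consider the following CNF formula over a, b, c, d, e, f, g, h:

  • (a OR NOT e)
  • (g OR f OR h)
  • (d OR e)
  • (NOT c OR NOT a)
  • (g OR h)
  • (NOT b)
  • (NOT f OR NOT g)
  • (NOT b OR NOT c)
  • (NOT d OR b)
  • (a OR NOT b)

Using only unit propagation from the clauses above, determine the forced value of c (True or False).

(NOT b) stands alone — b = False.
In (b OR NOT d), b is now false; NOT d must hold, so d = False.
From (e OR d) and d = False: e = True.
From (a OR NOT e) and e = True: a = True.
(NOT c OR NOT a): since a = True, the clause reduces to (NOT c). c = False.

False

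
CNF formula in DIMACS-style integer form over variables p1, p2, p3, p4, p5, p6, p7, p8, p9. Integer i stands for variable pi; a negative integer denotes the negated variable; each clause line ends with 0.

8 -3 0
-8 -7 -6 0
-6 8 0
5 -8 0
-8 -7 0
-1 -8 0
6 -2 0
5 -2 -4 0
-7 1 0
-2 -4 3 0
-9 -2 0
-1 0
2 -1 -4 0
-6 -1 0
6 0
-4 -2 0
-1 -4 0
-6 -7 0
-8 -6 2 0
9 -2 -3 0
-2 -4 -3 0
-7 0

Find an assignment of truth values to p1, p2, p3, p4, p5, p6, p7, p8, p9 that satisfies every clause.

The clause (~p1) is unit: p1 must be False.
Unit propagation: (~p7) forces p7 = False.
(p6) is a unit clause, so p6 = True.
The clause (p8) is unit: p8 must be True.
(p5) is a unit clause, so p5 = True.
Unit propagation: (p2) forces p2 = True.
(~p9) is a unit clause, so p9 = False.
(~p4) is a unit clause, so p4 = False.
(~p3) is a unit clause, so p3 = False.

p1 = F, p2 = T, p3 = F, p4 = F, p5 = T, p6 = T, p7 = F, p8 = T, p9 = F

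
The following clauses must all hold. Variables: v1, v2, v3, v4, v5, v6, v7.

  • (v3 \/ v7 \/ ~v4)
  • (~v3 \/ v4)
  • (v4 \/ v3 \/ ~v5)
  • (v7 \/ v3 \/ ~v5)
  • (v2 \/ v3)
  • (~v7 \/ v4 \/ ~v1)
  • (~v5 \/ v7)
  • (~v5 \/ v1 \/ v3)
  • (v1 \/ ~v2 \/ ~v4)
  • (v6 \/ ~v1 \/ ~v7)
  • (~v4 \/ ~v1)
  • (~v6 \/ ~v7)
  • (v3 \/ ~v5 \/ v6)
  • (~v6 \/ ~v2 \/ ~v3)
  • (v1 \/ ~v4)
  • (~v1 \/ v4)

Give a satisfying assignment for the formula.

v1=False, v2=True, v3=False, v4=False, v5=False, v6=False, v7=True

Check each clause:
  1. (v3 \/ ~v4 \/ v7) — ~v4 is true.
  2. (v4 \/ ~v3) — ~v3 is true.
  3. (v3 \/ ~v5 \/ v4) — ~v5 is true.
  4. (v3 \/ v7 \/ ~v5) — v7 is true.
  5. (v2 \/ v3) — v2 is true.
  6. (~v7 \/ ~v1 \/ v4) — ~v1 is true.
  7. (~v5 \/ v7) — ~v5 is true.
  8. (v1 \/ v3 \/ ~v5) — ~v5 is true.
  9. (~v4 \/ v1 \/ ~v2) — ~v4 is true.
  10. (~v7 \/ v6 \/ ~v1) — ~v1 is true.
  11. (~v4 \/ ~v1) — ~v4 is true.
  12. (~v6 \/ ~v7) — ~v6 is true.
  13. (~v5 \/ v3 \/ v6) — ~v5 is true.
  14. (~v2 \/ ~v6 \/ ~v3) — ~v6 is true.
  15. (v1 \/ ~v4) — ~v4 is true.
  16. (v4 \/ ~v1) — ~v1 is true.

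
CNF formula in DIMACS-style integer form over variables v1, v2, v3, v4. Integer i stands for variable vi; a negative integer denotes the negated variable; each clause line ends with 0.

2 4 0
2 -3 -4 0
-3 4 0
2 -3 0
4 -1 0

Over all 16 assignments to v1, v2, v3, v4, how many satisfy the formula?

7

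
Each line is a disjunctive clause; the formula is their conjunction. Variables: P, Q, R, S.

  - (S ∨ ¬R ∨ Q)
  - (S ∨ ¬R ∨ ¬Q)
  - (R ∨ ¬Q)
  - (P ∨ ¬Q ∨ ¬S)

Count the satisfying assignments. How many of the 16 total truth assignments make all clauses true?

7

Satisfying assignments:
  P=0 Q=0 R=0 S=0
  P=0 Q=0 R=0 S=1
  P=0 Q=0 R=1 S=1
  P=1 Q=0 R=0 S=0
  P=1 Q=0 R=0 S=1
  P=1 Q=0 R=1 S=1
  P=1 Q=1 R=1 S=1
Count: 7.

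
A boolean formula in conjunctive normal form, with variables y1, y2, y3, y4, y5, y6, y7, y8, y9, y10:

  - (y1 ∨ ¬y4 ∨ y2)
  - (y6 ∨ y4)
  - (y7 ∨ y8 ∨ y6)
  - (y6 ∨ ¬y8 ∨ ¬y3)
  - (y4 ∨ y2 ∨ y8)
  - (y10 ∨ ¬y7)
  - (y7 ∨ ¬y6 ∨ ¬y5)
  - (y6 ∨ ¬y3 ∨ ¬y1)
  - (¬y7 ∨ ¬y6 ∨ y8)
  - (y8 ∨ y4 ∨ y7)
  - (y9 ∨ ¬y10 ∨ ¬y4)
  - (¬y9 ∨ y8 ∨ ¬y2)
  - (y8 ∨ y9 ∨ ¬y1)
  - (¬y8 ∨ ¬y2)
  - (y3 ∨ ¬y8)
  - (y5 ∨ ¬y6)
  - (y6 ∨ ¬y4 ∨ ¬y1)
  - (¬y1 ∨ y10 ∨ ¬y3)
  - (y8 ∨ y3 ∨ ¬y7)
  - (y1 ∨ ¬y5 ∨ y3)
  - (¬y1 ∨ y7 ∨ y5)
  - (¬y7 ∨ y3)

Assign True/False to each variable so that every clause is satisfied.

y1=F, y2=F, y3=T, y4=F, y5=T, y6=T, y7=T, y8=T, y9=T, y10=T

Try y1 = False.
For the remaining variables, y2 = False, y3 = True, y4 = False, y5 = True, y6 = True, y7 = True, y8 = True, y9 = True, y10 = True works.
Every clause has at least one true literal under this assignment.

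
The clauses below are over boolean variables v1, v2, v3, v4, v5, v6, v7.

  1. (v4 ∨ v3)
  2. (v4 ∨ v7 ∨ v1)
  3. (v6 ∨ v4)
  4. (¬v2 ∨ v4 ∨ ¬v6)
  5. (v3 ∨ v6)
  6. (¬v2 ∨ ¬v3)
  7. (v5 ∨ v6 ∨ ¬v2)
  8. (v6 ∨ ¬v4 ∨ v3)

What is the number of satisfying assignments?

Case analysis on v4 and v6:
  v4=T, v6=T: v1, v5, v7 free; 3 ways for (v2,v3) × 2^3 = 24.
  v4=T, v6=F: forces v2=F; v3=T; v1, v5, v7 free → 2^3 = 8.
  v4=F, v6=T: v5 free; 3 ways for (v1,v2,v3,v7) × 2^1 = 6.
  v4=F, v6=F: a clause becomes empty — 0.
Total: 24 + 8 + 6 + 0 = 38.

38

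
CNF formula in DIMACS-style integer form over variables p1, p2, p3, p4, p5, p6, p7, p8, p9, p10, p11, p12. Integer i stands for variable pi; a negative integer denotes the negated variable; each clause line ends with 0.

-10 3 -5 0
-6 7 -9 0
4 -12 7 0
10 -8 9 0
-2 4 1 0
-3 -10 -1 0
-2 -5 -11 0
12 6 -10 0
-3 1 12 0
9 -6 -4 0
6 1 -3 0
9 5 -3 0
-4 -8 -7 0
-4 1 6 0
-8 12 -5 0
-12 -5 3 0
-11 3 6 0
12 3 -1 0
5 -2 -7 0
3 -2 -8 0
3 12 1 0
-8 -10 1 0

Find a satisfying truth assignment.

p1=False  p2=False  p3=True  p4=True  p5=False  p6=True  p7=True  p8=False  p9=True  p10=False  p11=False  p12=True

Pure literal: p2 appears only negated; assign p2 = False.
Pure literal: p8 appears only negated; assign p8 = False.
Branch on p1: take p1 = False.
The remaining clauses are satisfied by p3 = True, p4 = True, p5 = False, p6 = True, p7 = True, p9 = True, p10 = False, p11 = False, p12 = True.
Every clause has at least one true literal under this assignment.
Check each clause:
  1. {¬p10, p3, ¬p5} — p3 is true.
  2. {¬p6, ¬p9, p7} — p7 is true.
  3. {p7, p4, ¬p12} — p4 is true.
  4. {¬p8, p9, p10} — ¬p8 is true.
  5. {p1, ¬p2, p4} — p4 is true.
  6. {¬p10, ¬p3, ¬p1} — ¬p1 is true.
  7. {¬p11, ¬p5, ¬p2} — ¬p5 is true.
  8. {¬p10, p12, p6} — p12 is true.
  9. {p12, p1, ¬p3} — p12 is true.
  10. {¬p6, ¬p4, p9} — p9 is true.
  11. {p6, p1, ¬p3} — p6 is true.
  12. {p5, ¬p3, p9} — p9 is true.
  13. {¬p4, ¬p8, ¬p7} — ¬p8 is true.
  14. {¬p4, p6, p1} — p6 is true.
  15. {¬p5, ¬p8, p12} — ¬p8 is true.
  16. {¬p5, p3, ¬p12} — p3 is true.
  17. {¬p11, p3, p6} — p3 is true.
  18. {p12, p3, ¬p1} — p3 is true.
  19. {p5, ¬p7, ¬p2} — ¬p2 is true.
  20. {¬p2, p3, ¬p8} — ¬p8 is true.
  21. {p3, p12, p1} — p3 is true.
  22. {p1, ¬p10, ¬p8} — ¬p8 is true.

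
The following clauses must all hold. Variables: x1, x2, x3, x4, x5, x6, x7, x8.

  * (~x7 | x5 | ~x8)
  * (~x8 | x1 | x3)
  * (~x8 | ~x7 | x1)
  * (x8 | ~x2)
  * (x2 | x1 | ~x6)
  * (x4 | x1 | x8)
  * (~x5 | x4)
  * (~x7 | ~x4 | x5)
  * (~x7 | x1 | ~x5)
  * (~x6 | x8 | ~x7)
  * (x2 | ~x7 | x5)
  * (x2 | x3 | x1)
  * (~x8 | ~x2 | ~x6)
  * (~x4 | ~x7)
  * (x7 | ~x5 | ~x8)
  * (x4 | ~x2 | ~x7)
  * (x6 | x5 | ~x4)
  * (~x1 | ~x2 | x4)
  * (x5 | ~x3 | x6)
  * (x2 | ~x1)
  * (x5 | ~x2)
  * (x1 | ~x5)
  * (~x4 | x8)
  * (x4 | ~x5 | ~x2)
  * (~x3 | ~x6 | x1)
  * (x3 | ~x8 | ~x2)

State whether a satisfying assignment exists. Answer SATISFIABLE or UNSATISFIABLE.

UNSATISFIABLE

x2 = True:
  propagation gives x8=True, x6=False, x5=True, x4=True; an empty clause results — contradiction.
x2 = False:
  propagation gives x1=False, x6=False, x3=True, x5=True; an empty clause results — contradiction.
Every branch closes, so no satisfying assignment exists.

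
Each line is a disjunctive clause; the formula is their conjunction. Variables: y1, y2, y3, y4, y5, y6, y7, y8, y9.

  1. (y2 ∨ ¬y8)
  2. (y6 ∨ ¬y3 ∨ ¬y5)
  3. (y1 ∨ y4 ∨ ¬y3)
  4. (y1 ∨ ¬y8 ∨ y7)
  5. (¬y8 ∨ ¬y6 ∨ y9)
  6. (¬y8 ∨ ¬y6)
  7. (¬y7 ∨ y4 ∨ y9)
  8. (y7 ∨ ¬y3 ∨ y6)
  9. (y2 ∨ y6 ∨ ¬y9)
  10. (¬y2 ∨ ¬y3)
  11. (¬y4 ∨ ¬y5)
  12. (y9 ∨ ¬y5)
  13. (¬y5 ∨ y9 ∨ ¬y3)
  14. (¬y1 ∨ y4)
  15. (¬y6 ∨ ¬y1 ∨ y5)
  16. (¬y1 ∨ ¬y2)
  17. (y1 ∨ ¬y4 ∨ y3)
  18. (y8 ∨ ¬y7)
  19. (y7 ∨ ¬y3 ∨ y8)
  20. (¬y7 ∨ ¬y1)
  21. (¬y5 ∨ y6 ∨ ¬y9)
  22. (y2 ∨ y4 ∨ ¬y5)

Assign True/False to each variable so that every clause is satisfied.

y1=F, y2=T, y3=F, y4=F, y5=F, y6=F, y7=F, y8=F, y9=F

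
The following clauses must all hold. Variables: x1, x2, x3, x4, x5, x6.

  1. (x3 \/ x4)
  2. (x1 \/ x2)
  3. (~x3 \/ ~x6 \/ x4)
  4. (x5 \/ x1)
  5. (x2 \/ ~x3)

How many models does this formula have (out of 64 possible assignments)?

Case analysis on x3 and x1:
  x3=T, x1=T: x5 free; 3 ways for (x2,x4,x6) × 2^1 = 6.
  x3=T, x1=F: remaining (x2,x4,x5,x6) ∈ {(T,F,T,F); (T,T,T,F); (T,T,T,T)} — 3.
  x3=F, x1=T: forces x4=T; x2, x5, x6 free → 2^3 = 8.
  x3=F, x1=F: remaining (x2,x4,x5,x6) ∈ {(T,T,T,F); (T,T,T,T)} — 2.
Total: 6 + 3 + 8 + 2 = 19.

19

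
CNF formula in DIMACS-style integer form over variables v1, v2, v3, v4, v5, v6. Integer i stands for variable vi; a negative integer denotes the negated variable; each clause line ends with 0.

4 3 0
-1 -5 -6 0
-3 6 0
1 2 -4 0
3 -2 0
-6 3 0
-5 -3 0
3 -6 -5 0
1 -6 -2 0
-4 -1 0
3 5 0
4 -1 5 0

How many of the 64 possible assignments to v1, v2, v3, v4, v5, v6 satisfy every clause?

1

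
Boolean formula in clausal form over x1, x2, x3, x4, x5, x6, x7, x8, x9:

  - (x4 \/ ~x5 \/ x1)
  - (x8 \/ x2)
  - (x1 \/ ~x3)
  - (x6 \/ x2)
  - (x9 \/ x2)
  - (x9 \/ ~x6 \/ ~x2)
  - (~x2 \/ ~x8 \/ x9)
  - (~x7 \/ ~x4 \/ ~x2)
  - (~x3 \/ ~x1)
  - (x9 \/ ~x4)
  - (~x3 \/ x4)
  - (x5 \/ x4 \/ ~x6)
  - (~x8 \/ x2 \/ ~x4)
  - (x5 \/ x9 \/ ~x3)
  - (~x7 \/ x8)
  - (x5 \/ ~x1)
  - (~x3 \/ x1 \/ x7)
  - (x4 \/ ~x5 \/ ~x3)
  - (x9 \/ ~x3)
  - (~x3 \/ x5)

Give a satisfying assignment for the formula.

x3 occurs only negated in the remaining clauses — set x3 = False.
x9 occurs only positively in the remaining clauses — set x9 = True.
Set x1 = False and propagate.
Try x2 = True.
For the remaining variables, x4 = False, x5 = False, x6 = False, x7 = True, x8 = True works.
Every clause has at least one true literal under this assignment.

x1=F, x2=T, x3=F, x4=F, x5=F, x6=F, x7=T, x8=T, x9=T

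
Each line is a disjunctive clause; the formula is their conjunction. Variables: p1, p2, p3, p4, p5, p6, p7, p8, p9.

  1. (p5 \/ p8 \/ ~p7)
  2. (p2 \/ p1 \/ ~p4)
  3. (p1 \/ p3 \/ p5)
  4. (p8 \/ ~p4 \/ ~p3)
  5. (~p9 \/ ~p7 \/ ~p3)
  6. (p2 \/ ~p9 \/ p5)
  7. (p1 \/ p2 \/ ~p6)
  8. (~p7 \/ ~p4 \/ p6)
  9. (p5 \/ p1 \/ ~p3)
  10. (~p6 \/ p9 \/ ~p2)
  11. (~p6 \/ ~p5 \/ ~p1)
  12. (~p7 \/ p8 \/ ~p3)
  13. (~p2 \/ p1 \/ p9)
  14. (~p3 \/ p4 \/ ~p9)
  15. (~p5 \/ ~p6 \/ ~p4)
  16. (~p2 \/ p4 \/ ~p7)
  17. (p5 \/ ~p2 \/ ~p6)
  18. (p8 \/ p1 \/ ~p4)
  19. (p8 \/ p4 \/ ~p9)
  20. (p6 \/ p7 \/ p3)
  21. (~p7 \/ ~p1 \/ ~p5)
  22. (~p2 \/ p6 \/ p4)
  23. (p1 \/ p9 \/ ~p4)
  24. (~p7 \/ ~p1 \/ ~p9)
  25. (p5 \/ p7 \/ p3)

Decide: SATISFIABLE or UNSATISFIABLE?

p8 occurs only positively in the remaining clauses — set p8 = True.
Branch on p1: take p1 = True.
The remaining clauses are satisfied by p2 = False, p3 = True, p4 = True, p5 = False, p6 = False, p7 = False, p9 = False.
So p1 = True, p2 = False, p3 = True, p4 = True, p5 = False, p6 = False, p7 = False, p8 = True, p9 = False is a satisfying assignment.

SATISFIABLE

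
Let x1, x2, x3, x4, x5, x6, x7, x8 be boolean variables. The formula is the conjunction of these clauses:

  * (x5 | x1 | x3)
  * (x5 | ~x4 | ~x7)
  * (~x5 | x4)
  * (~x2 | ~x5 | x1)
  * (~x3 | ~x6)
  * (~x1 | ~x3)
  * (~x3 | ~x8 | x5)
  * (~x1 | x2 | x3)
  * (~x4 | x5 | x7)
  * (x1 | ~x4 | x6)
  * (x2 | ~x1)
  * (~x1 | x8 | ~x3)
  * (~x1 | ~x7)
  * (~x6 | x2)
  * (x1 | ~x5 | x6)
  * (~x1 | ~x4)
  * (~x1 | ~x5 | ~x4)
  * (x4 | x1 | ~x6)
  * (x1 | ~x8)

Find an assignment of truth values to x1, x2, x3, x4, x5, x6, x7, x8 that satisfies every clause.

x1=True  x2=True  x3=False  x4=False  x5=False  x6=False  x7=False  x8=False

Branch on x1: take x1 = True.
  then x3 is forced to False.
  then x2 is forced to True.
  then x7 is forced to False.
  then x4 is forced to False.
  then x5 is forced to False.
x6, x8 are now unconstrained; take x6 = False, x8 = False.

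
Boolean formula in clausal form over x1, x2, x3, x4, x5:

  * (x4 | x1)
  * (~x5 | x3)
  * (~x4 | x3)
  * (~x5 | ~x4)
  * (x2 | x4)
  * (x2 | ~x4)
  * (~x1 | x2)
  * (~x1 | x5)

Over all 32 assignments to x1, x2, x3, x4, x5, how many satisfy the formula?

2

The models are:
  x1=0 x2=1 x3=1 x4=1 x5=0
  x1=1 x2=1 x3=1 x4=0 x5=1
Count: 2.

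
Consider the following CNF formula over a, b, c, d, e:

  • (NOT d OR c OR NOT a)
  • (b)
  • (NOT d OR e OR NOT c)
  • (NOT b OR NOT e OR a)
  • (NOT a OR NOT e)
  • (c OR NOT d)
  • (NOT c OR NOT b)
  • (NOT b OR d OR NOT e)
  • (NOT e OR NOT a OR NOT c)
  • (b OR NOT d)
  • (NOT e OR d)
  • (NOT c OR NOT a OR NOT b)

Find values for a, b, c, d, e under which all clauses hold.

a = T, b = T, c = F, d = F, e = F

Check each clause:
  1. (NOT a OR NOT d OR c) — NOT d is true.
  2. (b) — b is true.
  3. (e OR NOT d OR NOT c) — NOT c is true.
  4. (NOT b OR a OR NOT e) — a is true.
  5. (NOT a OR NOT e) — NOT e is true.
  6. (c OR NOT d) — NOT d is true.
  7. (NOT b OR NOT c) — NOT c is true.
  8. (NOT e OR d OR NOT b) — NOT e is true.
  9. (NOT c OR NOT e OR NOT a) — NOT e is true.
  10. (NOT d OR b) — b is true.
  11. (d OR NOT e) — NOT e is true.
  12. (NOT c OR NOT a OR NOT b) — NOT c is true.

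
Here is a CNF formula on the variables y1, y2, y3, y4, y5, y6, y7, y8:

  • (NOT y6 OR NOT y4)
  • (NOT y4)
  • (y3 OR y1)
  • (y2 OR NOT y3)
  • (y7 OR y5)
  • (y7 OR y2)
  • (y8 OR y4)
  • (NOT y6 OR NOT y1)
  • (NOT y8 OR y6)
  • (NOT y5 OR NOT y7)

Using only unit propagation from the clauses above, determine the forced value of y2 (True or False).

(NOT y4) is a unit clause: y4 = False.
From (y4 OR y8) and y4 = False: y8 = True.
(y6 OR NOT y8): since y8 = True, the clause reduces to (y6). y6 = True.
(NOT y6 OR NOT y1): since y6 = True, the clause reduces to (NOT y1). y1 = False.
(y1 OR y3) with y1 = False leaves only y3, so y3 = True.
In (y2 OR NOT y3), NOT y3 is now false; y2 must hold, so y2 = True.

True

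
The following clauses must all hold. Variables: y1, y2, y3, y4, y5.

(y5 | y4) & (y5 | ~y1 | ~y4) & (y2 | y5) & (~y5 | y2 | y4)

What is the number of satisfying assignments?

Split on y5, then y4.
  y5=1, y4=1: y1, y2, y3 free → 2^3 = 8.
  y5=1, y4=0: remaining (y1,y2,y3) ∈ {(0,1,0); (0,1,1); (1,1,0); (1,1,1)} — 4.
  y5=0, y4=1: remaining (y1,y2,y3) ∈ {(0,1,0); (0,1,1)} — 2.
  y5=0, y4=0: a clause becomes empty — 0.
Total: 8 + 4 + 2 + 0 = 14.

14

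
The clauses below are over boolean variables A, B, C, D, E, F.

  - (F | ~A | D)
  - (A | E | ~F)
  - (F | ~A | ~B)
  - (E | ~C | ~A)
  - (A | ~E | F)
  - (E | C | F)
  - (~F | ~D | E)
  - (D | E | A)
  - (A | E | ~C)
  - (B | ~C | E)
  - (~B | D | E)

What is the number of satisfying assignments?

Split on E, then A.
  E=T, A=T: C free; 5 ways for (B,D,F) × 2^1 = 10.
  E=T, A=F: forces F=T; B, C, D free → 2^3 = 8.
  E=F, A=T: remaining (B,C,D,F) ∈ {(F,F,F,T)} — 1.
  E=F, A=F: a clause becomes empty — 0.
Total: 10 + 8 + 1 + 0 = 19.

19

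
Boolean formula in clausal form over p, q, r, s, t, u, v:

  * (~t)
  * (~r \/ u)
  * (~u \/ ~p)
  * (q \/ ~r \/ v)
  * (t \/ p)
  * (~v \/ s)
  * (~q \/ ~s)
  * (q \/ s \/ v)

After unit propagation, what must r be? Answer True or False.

Unit clause (~t) sets t = False.
From (t \/ p) and t = False: p = True.
(~p \/ ~u) with p = True leaves only ~u, so u = False.
In (u \/ ~r), u is now false; ~r must hold, so r = False.

False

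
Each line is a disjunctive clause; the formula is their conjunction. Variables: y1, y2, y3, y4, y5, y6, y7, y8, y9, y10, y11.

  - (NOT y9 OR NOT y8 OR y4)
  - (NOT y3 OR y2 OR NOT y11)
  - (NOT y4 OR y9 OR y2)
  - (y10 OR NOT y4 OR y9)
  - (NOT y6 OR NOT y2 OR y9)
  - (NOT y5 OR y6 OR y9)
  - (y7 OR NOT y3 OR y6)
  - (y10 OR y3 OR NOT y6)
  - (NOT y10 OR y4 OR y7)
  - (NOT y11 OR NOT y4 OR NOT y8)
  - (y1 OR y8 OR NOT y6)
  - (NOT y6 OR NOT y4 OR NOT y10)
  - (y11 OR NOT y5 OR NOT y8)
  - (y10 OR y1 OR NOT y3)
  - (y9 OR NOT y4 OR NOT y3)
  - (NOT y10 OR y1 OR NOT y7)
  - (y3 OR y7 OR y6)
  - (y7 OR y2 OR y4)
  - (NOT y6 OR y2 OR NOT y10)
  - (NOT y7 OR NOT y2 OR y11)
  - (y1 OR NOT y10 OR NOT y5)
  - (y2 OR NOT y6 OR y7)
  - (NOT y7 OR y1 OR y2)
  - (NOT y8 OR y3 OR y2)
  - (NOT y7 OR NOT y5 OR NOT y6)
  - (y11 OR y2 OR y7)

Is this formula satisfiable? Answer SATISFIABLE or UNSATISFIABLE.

SATISFIABLE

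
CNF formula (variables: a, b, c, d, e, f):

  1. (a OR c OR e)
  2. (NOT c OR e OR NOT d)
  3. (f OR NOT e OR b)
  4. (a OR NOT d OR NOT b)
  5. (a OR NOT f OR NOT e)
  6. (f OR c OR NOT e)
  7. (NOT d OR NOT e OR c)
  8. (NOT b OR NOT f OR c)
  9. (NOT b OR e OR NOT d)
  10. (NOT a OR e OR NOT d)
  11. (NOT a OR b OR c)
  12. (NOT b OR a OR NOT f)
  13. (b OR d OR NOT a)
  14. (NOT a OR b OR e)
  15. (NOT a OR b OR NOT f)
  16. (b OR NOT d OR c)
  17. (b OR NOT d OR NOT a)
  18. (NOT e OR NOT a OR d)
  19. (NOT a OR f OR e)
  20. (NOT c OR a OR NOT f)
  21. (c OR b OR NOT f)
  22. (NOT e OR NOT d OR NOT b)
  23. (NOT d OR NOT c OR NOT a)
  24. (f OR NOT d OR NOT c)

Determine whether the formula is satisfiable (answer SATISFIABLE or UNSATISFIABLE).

SATISFIABLE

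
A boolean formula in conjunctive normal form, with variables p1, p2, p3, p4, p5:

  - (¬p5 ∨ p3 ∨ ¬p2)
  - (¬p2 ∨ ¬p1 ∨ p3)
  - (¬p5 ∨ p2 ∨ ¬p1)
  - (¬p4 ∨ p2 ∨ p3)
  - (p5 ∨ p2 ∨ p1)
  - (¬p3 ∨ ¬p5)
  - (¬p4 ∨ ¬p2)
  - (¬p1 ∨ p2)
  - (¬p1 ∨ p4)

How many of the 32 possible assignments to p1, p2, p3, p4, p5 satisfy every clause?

3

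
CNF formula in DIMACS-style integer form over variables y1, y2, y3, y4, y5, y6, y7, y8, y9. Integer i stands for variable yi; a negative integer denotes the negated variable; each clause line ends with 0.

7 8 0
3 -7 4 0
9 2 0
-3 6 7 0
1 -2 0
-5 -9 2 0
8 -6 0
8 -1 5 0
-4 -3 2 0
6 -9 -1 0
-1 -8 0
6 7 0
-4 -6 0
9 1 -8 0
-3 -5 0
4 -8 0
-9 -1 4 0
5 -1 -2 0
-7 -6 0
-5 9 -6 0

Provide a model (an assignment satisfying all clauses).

y1=False, y2=False, y3=False, y4=True, y5=False, y6=False, y7=True, y8=False, y9=True

Check each clause:
  1. (y8 | y7) — y7 is true.
  2. (y4 | ~y7 | y3) — y4 is true.
  3. (y2 | y9) — y9 is true.
  4. (y6 | ~y3 | y7) — ~y3 is true.
  5. (~y2 | y1) — ~y2 is true.
  6. (~y5 | ~y9 | y2) — ~y5 is true.
  7. (~y6 | y8) — ~y6 is true.
  8. (y5 | ~y1 | y8) — ~y1 is true.
  9. (y2 | ~y4 | ~y3) — ~y3 is true.
  10. (y6 | ~y9 | ~y1) — ~y1 is true.
  11. (~y8 | ~y1) — ~y8 is true.
  12. (y6 | y7) — y7 is true.
  13. (~y6 | ~y4) — ~y6 is true.
  14. (y9 | ~y8 | y1) — ~y8 is true.
  15. (~y3 | ~y5) — ~y5 is true.
  16. (y4 | ~y8) — ~y8 is true.
  17. (~y9 | ~y1 | y4) — y4 is true.
  18. (y5 | ~y2 | ~y1) — ~y1 is true.
  19. (~y7 | ~y6) — ~y6 is true.
  20. (~y6 | ~y5 | y9) — y9 is true.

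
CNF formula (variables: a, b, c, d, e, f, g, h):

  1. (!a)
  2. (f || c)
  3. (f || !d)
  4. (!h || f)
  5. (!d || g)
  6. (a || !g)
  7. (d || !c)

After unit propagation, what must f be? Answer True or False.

Unit clause (!a) sets a = False.
(a || !g): since a = False, the clause reduces to (!g). g = False.
From (g || !d) and g = False: d = False.
(d || !c) with d = False leaves only !c, so c = False.
In (c || f), c is now false; f must hold, so f = True.

True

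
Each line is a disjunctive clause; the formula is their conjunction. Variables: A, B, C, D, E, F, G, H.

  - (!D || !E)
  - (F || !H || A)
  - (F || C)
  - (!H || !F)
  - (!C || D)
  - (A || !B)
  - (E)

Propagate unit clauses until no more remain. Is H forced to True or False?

Unit clause (E) sets E = True.
(!D || !E): since E = True, the clause reduces to (!D). D = False.
(!C || D): since D = False, the clause reduces to (!C). C = False.
In (F || C), C is now false; F must hold, so F = True.
From (!F || !H) and F = True: H = False.

False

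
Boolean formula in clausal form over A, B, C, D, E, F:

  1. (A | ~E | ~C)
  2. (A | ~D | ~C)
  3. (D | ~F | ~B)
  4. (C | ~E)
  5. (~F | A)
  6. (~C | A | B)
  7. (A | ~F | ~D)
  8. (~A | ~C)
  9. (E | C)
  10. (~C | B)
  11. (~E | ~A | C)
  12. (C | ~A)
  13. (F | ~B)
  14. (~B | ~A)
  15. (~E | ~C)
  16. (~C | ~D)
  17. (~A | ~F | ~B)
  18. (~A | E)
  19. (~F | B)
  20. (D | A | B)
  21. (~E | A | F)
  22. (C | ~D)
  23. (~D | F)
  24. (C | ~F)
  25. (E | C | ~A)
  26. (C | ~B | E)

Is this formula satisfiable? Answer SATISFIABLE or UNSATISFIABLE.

UNSATISFIABLE

C = True:
  propagation gives A=False, E=False, D=False, F=False; an empty clause results — contradiction.
C = False:
  propagation gives E=False; an empty clause results — contradiction.
Every branch closes, so no satisfying assignment exists.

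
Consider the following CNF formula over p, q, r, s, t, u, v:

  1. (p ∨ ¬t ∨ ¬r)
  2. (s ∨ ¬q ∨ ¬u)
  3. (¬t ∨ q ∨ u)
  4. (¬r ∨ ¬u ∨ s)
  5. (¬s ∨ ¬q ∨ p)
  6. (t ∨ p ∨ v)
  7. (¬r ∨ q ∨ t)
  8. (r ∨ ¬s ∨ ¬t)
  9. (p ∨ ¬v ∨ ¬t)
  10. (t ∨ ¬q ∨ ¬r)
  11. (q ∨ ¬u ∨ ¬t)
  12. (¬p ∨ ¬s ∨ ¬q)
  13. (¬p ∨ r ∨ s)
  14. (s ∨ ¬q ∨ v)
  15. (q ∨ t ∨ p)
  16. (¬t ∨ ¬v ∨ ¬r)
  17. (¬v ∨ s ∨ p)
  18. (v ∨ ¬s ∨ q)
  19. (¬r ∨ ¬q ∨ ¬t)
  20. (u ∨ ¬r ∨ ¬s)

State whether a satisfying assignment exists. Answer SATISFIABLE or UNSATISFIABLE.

SATISFIABLE

Set p = True and propagate.
Branch on q: take q = False.
Set r = False and propagate.
  then s is forced to True.
  then t is forced to False.
  then v is forced to True.
u is now unconstrained; take u = False.
So p=T, q=F, r=F, s=T, t=F, u=F, v=T is a satisfying assignment.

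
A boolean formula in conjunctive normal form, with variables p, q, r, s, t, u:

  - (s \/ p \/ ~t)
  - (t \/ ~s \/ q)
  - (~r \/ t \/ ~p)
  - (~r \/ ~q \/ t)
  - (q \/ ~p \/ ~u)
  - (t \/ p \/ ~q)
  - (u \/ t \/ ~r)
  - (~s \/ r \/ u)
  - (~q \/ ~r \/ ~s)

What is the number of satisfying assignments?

19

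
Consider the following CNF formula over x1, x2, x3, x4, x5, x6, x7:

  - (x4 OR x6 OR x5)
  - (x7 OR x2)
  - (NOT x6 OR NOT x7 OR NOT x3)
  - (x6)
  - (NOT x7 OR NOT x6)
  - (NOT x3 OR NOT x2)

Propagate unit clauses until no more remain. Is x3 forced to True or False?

(x6) is a unit clause: x6 = True.
(NOT x6 OR NOT x7): since x6 = True, the clause reduces to (NOT x7). x7 = False.
From (x7 OR x2) and x7 = False: x2 = True.
In (NOT x3 OR NOT x2), NOT x2 is now false; NOT x3 must hold, so x3 = False.

False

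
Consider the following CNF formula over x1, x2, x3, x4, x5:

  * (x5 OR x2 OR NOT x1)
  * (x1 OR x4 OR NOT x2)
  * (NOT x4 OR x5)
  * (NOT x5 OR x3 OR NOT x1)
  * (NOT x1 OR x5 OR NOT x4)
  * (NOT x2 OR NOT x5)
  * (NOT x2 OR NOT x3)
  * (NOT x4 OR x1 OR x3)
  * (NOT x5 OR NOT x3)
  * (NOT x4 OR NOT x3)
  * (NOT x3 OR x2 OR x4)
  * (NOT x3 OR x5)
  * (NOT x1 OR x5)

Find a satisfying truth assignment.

Set x1 = False and propagate.
The remaining clauses are satisfied by x2 = False, x3 = False, x4 = False, x5 = True.
Every clause has at least one true literal under this assignment.

x1=False, x2=False, x3=False, x4=False, x5=True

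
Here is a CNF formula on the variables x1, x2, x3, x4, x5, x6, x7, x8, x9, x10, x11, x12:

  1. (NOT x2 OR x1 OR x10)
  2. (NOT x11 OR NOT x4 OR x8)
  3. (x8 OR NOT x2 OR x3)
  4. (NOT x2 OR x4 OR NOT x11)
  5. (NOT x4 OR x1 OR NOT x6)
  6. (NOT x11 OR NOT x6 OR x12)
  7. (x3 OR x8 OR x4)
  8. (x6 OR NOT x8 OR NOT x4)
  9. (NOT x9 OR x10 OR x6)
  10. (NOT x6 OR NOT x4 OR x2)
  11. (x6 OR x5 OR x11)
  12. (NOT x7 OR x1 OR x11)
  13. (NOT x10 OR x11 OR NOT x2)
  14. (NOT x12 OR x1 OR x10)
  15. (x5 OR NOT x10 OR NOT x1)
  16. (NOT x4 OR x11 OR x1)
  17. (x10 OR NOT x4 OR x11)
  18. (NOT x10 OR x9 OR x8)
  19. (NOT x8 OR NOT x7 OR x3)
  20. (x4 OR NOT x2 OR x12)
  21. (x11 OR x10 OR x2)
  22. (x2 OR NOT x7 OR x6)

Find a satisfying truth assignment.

x1=F, x2=F, x3=T, x4=F, x5=F, x6=F, x7=F, x8=T, x9=T, x10=T, x11=T, x12=T

Pure literal: x3 appears only positively; assign x3 = True.
x7 occurs only negated in the remaining clauses — set x7 = False.
Branch on x1: take x1 = False.
For the remaining variables, x2 = False, x4 = False, x5 = False, x6 = False, x8 = True, x9 = True, x10 = True, x11 = True, x12 = True works.
Check each clause:
  1. (NOT x2 OR x1 OR x10) — x10 is true.
  2. (NOT x11 OR NOT x4 OR x8) — x8 is true.
  3. (x3 OR NOT x2 OR x8) — x8 is true.
  4. (x4 OR NOT x11 OR NOT x2) — NOT x2 is true.
  5. (x1 OR NOT x6 OR NOT x4) — NOT x6 is true.
  6. (NOT x6 OR NOT x11 OR x12) — NOT x6 is true.
  7. (x8 OR x4 OR x3) — x8 is true.
  8. (NOT x8 OR x6 OR NOT x4) — NOT x4 is true.
  9. (x6 OR x10 OR NOT x9) — x10 is true.
  10. (NOT x6 OR x2 OR NOT x4) — NOT x6 is true.
  11. (x6 OR x5 OR x11) — x11 is true.
  12. (NOT x7 OR x1 OR x11) — NOT x7 is true.
  13. (NOT x10 OR x11 OR NOT x2) — x11 is true.
  14. (x10 OR NOT x12 OR x1) — x10 is true.
  15. (NOT x10 OR NOT x1 OR x5) — NOT x1 is true.
  16. (x1 OR x11 OR NOT x4) — x11 is true.
  17. (x11 OR NOT x4 OR x10) — x10 is true.
  18. (x8 OR NOT x10 OR x9) — x8 is true.
  19. (NOT x7 OR NOT x8 OR x3) — NOT x7 is true.
  20. (x12 OR NOT x2 OR x4) — x12 is true.
  21. (x2 OR x11 OR x10) — x10 is true.
  22. (NOT x7 OR x6 OR x2) — NOT x7 is true.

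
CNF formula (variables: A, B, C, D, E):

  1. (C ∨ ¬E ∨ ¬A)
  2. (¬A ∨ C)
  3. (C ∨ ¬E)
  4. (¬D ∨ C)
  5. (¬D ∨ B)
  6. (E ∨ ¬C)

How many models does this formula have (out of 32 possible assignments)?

8

Split on C, then E.
  C=1, E=1: A free; 3 ways for (B,D) × 2^1 = 6.
  C=1, E=0: a clause becomes empty — 0.
  C=0, E=1: a clause becomes empty — 0.
  C=0, E=0: remaining (A,B,D) ∈ {(0,0,0); (0,1,0)} — 2.
Total: 6 + 0 + 0 + 2 = 8.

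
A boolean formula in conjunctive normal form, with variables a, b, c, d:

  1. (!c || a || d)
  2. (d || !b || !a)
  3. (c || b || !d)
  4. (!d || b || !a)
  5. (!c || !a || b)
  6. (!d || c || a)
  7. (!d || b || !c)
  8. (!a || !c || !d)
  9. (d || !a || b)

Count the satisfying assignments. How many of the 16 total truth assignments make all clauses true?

The models are:
  a=F b=F c=F d=F
  a=F b=T c=F d=F
  a=F b=T c=T d=T
  a=T b=T c=F d=T
Count: 4.

4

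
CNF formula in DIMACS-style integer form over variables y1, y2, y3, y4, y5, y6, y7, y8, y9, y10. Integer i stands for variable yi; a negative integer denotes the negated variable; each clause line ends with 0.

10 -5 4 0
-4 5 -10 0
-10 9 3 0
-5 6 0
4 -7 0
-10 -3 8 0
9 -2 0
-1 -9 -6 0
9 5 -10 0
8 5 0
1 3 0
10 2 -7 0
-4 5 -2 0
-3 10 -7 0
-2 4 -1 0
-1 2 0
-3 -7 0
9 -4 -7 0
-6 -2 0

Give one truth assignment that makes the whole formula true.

Pure literal: y7 appears only negated; assign y7 = False.
y8 occurs only positively in the remaining clauses — set y8 = True.
Set y1 = False and propagate.
  then y3 is forced to True.
For the remaining variables, y2 = False, y4 = True, y5 = True, y6 = True, y9 = False, y10 = True works.
Every clause has at least one true literal under this assignment.
Check each clause:
  1. (y4 ∨ ¬y5 ∨ y10) — y10 is true.
  2. (y5 ∨ ¬y4 ∨ ¬y10) — y5 is true.
  3. (y3 ∨ y9 ∨ ¬y10) — y3 is true.
  4. (¬y5 ∨ y6) — y6 is true.
  5. (¬y7 ∨ y4) — ¬y7 is true.
  6. (y8 ∨ ¬y3 ∨ ¬y10) — y8 is true.
  7. (¬y2 ∨ y9) — ¬y2 is true.
  8. (¬y9 ∨ ¬y6 ∨ ¬y1) — ¬y1 is true.
  9. (y5 ∨ y9 ∨ ¬y10) — y5 is true.
  10. (y5 ∨ y8) — y8 is true.
  11. (y1 ∨ y3) — y3 is true.
  12. (y2 ∨ y10 ∨ ¬y7) — ¬y7 is true.
  13. (¬y4 ∨ ¬y2 ∨ y5) — y5 is true.
  14. (y10 ∨ ¬y3 ∨ ¬y7) — ¬y7 is true.
  15. (¬y2 ∨ ¬y1 ∨ y4) — y4 is true.
  16. (¬y1 ∨ y2) — ¬y1 is true.
  17. (¬y3 ∨ ¬y7) — ¬y7 is true.
  18. (¬y4 ∨ ¬y7 ∨ y9) — ¬y7 is true.
  19. (¬y6 ∨ ¬y2) — ¬y2 is true.

y1=False  y2=False  y3=True  y4=True  y5=True  y6=True  y7=False  y8=True  y9=False  y10=True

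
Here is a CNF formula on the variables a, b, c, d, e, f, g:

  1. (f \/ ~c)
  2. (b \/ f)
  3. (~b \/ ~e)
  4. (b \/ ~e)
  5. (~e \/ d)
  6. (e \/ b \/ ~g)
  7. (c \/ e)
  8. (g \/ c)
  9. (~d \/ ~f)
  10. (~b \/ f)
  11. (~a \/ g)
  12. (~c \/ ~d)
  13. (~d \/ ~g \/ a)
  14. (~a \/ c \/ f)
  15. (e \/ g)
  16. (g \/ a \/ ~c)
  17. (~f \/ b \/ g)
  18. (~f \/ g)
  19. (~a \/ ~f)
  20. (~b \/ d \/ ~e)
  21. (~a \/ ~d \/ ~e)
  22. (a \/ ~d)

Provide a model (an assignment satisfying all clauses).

a=F  b=T  c=T  d=F  e=F  f=T  g=T

Set a = False and propagate.
  then d is forced to False.
  then e is forced to False.
  then c is forced to True.
  then f is forced to True.
  then g is forced to True.
  then b is forced to True.
Every clause has at least one true literal under this assignment.
Check each clause:
  1. (~c \/ f) — f is true.
  2. (f \/ b) — b is true.
  3. (~e \/ ~b) — ~e is true.
  4. (b \/ ~e) — b is true.
  5. (d \/ ~e) — ~e is true.
  6. (e \/ ~g \/ b) — b is true.
  7. (c \/ e) — c is true.
  8. (c \/ g) — c is true.
  9. (~f \/ ~d) — ~d is true.
  10. (~b \/ f) — f is true.
  11. (~a \/ g) — ~a is true.
  12. (~c \/ ~d) — ~d is true.
  13. (~g \/ a \/ ~d) — ~d is true.
  14. (f \/ c \/ ~a) — c is true.
  15. (e \/ g) — g is true.
  16. (~c \/ a \/ g) — g is true.
  17. (~f \/ b \/ g) — b is true.
  18. (~f \/ g) — g is true.
  19. (~f \/ ~a) — ~a is true.
  20. (~e \/ d \/ ~b) — ~e is true.
  21. (~a \/ ~e \/ ~d) — ~e is true.
  22. (a \/ ~d) — ~d is true.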